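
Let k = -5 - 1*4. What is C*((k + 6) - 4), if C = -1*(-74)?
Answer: -518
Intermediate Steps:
k = -9 (k = -5 - 4 = -9)
C = 74
C*((k + 6) - 4) = 74*((-9 + 6) - 4) = 74*(-3 - 4) = 74*(-7) = -518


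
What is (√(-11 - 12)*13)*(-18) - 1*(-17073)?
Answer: 17073 - 234*I*√23 ≈ 17073.0 - 1122.2*I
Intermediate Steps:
(√(-11 - 12)*13)*(-18) - 1*(-17073) = (√(-23)*13)*(-18) + 17073 = ((I*√23)*13)*(-18) + 17073 = (13*I*√23)*(-18) + 17073 = -234*I*√23 + 17073 = 17073 - 234*I*√23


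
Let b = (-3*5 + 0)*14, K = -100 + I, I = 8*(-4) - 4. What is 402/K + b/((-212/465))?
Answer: 1649397/3604 ≈ 457.66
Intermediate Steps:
I = -36 (I = -32 - 4 = -36)
K = -136 (K = -100 - 36 = -136)
b = -210 (b = (-15 + 0)*14 = -15*14 = -210)
402/K + b/((-212/465)) = 402/(-136) - 210/((-212/465)) = 402*(-1/136) - 210/((-212*1/465)) = -201/68 - 210/(-212/465) = -201/68 - 210*(-465/212) = -201/68 + 48825/106 = 1649397/3604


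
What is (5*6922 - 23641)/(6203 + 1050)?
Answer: 10969/7253 ≈ 1.5123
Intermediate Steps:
(5*6922 - 23641)/(6203 + 1050) = (34610 - 23641)/7253 = 10969*(1/7253) = 10969/7253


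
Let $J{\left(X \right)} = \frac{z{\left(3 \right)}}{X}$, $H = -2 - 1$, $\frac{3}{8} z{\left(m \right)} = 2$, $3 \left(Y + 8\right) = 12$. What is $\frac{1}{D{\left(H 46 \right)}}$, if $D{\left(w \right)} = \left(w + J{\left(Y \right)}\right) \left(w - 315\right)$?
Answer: $\frac{1}{63118} \approx 1.5843 \cdot 10^{-5}$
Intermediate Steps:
$Y = -4$ ($Y = -8 + \frac{1}{3} \cdot 12 = -8 + 4 = -4$)
$z{\left(m \right)} = \frac{16}{3}$ ($z{\left(m \right)} = \frac{8}{3} \cdot 2 = \frac{16}{3}$)
$H = -3$
$J{\left(X \right)} = \frac{16}{3 X}$
$D{\left(w \right)} = \left(-315 + w\right) \left(- \frac{4}{3} + w\right)$ ($D{\left(w \right)} = \left(w + \frac{16}{3 \left(-4\right)}\right) \left(w - 315\right) = \left(w + \frac{16}{3} \left(- \frac{1}{4}\right)\right) \left(-315 + w\right) = \left(w - \frac{4}{3}\right) \left(-315 + w\right) = \left(- \frac{4}{3} + w\right) \left(-315 + w\right) = \left(-315 + w\right) \left(- \frac{4}{3} + w\right)$)
$\frac{1}{D{\left(H 46 \right)}} = \frac{1}{420 + \left(\left(-3\right) 46\right)^{2} - \frac{949 \left(\left(-3\right) 46\right)}{3}} = \frac{1}{420 + \left(-138\right)^{2} - -43654} = \frac{1}{420 + 19044 + 43654} = \frac{1}{63118}$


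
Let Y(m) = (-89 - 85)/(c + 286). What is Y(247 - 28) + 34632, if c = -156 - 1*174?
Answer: 761991/22 ≈ 34636.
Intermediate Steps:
c = -330 (c = -156 - 174 = -330)
Y(m) = 87/22 (Y(m) = (-89 - 85)/(-330 + 286) = -174/(-44) = -174*(-1/44) = 87/22)
Y(247 - 28) + 34632 = 87/22 + 34632 = 761991/22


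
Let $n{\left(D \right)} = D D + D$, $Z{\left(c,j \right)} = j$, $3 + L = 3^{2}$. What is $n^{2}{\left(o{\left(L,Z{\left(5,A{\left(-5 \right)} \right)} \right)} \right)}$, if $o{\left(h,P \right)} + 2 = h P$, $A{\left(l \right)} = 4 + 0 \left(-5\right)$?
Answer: $256036$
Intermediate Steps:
$L = 6$ ($L = -3 + 3^{2} = -3 + 9 = 6$)
$A{\left(l \right)} = 4$ ($A{\left(l \right)} = 4 + 0 = 4$)
$o{\left(h,P \right)} = -2 + P h$ ($o{\left(h,P \right)} = -2 + h P = -2 + P h$)
$n{\left(D \right)} = D + D^{2}$ ($n{\left(D \right)} = D^{2} + D = D + D^{2}$)
$n^{2}{\left(o{\left(L,Z{\left(5,A{\left(-5 \right)} \right)} \right)} \right)} = \left(\left(-2 + 4 \cdot 6\right) \left(1 + \left(-2 + 4 \cdot 6\right)\right)\right)^{2} = \left(\left(-2 + 24\right) \left(1 + \left(-2 + 24\right)\right)\right)^{2} = \left(22 \left(1 + 22\right)\right)^{2} = \left(22 \cdot 23\right)^{2} = 506^{2} = 256036$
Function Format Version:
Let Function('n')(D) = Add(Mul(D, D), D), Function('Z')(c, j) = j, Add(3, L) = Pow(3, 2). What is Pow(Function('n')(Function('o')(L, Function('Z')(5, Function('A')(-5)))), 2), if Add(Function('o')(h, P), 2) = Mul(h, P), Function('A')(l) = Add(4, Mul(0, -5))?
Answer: 256036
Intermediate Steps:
L = 6 (L = Add(-3, Pow(3, 2)) = Add(-3, 9) = 6)
Function('A')(l) = 4 (Function('A')(l) = Add(4, 0) = 4)
Function('o')(h, P) = Add(-2, Mul(P, h)) (Function('o')(h, P) = Add(-2, Mul(h, P)) = Add(-2, Mul(P, h)))
Function('n')(D) = Add(D, Pow(D, 2)) (Function('n')(D) = Add(Pow(D, 2), D) = Add(D, Pow(D, 2)))
Pow(Function('n')(Function('o')(L, Function('Z')(5, Function('A')(-5)))), 2) = Pow(Mul(Add(-2, Mul(4, 6)), Add(1, Add(-2, Mul(4, 6)))), 2) = Pow(Mul(Add(-2, 24), Add(1, Add(-2, 24))), 2) = Pow(Mul(22, Add(1, 22)), 2) = Pow(Mul(22, 23), 2) = Pow(506, 2) = 256036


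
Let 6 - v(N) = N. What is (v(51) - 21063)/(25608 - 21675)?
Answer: -7036/1311 ≈ -5.3669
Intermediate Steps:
v(N) = 6 - N
(v(51) - 21063)/(25608 - 21675) = ((6 - 1*51) - 21063)/(25608 - 21675) = ((6 - 51) - 21063)/3933 = (-45 - 21063)*(1/3933) = -21108*1/3933 = -7036/1311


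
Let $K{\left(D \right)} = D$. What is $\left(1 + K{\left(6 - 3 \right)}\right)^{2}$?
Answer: $16$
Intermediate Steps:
$\left(1 + K{\left(6 - 3 \right)}\right)^{2} = \left(1 + \left(6 - 3\right)\right)^{2} = \left(1 + 3\right)^{2} = 4^{2} = 16$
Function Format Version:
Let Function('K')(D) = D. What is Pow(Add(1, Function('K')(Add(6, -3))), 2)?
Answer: 16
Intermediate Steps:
Pow(Add(1, Function('K')(Add(6, -3))), 2) = Pow(Add(1, Add(6, -3)), 2) = Pow(Add(1, 3), 2) = Pow(4, 2) = 16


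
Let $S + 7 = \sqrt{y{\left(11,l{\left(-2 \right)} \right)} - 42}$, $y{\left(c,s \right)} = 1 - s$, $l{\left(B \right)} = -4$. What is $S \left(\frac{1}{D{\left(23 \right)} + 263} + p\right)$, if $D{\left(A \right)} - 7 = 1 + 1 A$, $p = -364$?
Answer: $\frac{107015}{42} - \frac{107015 i \sqrt{37}}{294} \approx 2548.0 - 2214.1 i$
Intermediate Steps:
$D{\left(A \right)} = 8 + A$ ($D{\left(A \right)} = 7 + \left(1 + 1 A\right) = 7 + \left(1 + A\right) = 8 + A$)
$S = -7 + i \sqrt{37}$ ($S = -7 + \sqrt{\left(1 - -4\right) - 42} = -7 + \sqrt{\left(1 + 4\right) - 42} = -7 + \sqrt{5 - 42} = -7 + \sqrt{-37} = -7 + i \sqrt{37} \approx -7.0 + 6.0828 i$)
$S \left(\frac{1}{D{\left(23 \right)} + 263} + p\right) = \left(-7 + i \sqrt{37}\right) \left(\frac{1}{\left(8 + 23\right) + 263} - 364\right) = \left(-7 + i \sqrt{37}\right) \left(\frac{1}{31 + 263} - 364\right) = \left(-7 + i \sqrt{37}\right) \left(\frac{1}{294} - 364\right) = \left(-7 + i \sqrt{37}\right) \left(- \frac{107015}{294}\right) = \frac{107015}{42} - \frac{107015 i \sqrt{37}}{294}$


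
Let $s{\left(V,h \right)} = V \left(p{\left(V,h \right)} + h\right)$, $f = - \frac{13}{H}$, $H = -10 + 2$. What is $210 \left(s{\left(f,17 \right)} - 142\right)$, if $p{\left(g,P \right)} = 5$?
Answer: $- \frac{44625}{2} \approx -22313.0$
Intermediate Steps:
$H = -8$
$f = \frac{13}{8}$ ($f = - \frac{13}{-8} = \left(-13\right) \left(- \frac{1}{8}\right) = \frac{13}{8} \approx 1.625$)
$s{\left(V,h \right)} = V \left(5 + h\right)$
$210 \left(s{\left(f,17 \right)} - 142\right) = 210 \left(\frac{13 \left(5 + 17\right)}{8} - 142\right) = 210 \left(\frac{13}{8} \cdot 22 - 142\right) = 210 \left(\frac{143}{4} - 142\right) = 210 \left(- \frac{425}{4}\right) = - \frac{44625}{2}$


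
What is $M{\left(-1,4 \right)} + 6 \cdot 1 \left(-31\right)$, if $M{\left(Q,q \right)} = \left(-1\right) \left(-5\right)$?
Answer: $-181$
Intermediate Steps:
$M{\left(Q,q \right)} = 5$
$M{\left(-1,4 \right)} + 6 \cdot 1 \left(-31\right) = 5 + 6 \cdot 1 \left(-31\right) = 5 + 6 \left(-31\right) = 5 - 186 = -181$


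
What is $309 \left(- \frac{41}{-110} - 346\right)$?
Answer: $- \frac{11747871}{110} \approx -1.068 \cdot 10^{5}$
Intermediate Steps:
$309 \left(- \frac{41}{-110} - 346\right) = 309 \left(\left(-41\right) \left(- \frac{1}{110}\right) - 346\right) = 309 \left(\frac{41}{110} - 346\right) = 309 \left(- \frac{38019}{110}\right) = - \frac{11747871}{110}$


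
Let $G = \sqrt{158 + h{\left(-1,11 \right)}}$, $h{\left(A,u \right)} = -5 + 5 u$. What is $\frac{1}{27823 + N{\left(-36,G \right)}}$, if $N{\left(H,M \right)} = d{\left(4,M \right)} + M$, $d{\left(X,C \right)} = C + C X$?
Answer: $\frac{27823}{774111841} - \frac{24 \sqrt{13}}{774111841} \approx 3.583 \cdot 10^{-5}$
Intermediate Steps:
$G = 4 \sqrt{13}$ ($G = \sqrt{158 + \left(-5 + 5 \cdot 11\right)} = \sqrt{158 + \left(-5 + 55\right)} = \sqrt{158 + 50} = \sqrt{208} = 4 \sqrt{13} \approx 14.422$)
$N{\left(H,M \right)} = 6 M$ ($N{\left(H,M \right)} = M \left(1 + 4\right) + M = M 5 + M = 5 M + M = 6 M$)
$\frac{1}{27823 + N{\left(-36,G \right)}} = \frac{1}{27823 + 6 \cdot 4 \sqrt{13}} = \frac{1}{27823 + 24 \sqrt{13}}$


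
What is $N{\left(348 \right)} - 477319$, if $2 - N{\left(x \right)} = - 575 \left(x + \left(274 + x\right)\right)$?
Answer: $80433$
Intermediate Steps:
$N{\left(x \right)} = 157552 + 1150 x$ ($N{\left(x \right)} = 2 - - 575 \left(x + \left(274 + x\right)\right) = 2 - - 575 \left(274 + 2 x\right) = 2 - \left(-157550 - 1150 x\right) = 2 + \left(157550 + 1150 x\right) = 157552 + 1150 x$)
$N{\left(348 \right)} - 477319 = \left(157552 + 1150 \cdot 348\right) - 477319 = \left(157552 + 400200\right) - 477319 = 557752 - 477319 = 80433$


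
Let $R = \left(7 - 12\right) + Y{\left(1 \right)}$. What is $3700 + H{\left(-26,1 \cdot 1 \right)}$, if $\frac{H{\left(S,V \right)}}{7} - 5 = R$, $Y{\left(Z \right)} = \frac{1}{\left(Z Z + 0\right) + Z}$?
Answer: $\frac{7407}{2} \approx 3703.5$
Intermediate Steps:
$Y{\left(Z \right)} = \frac{1}{Z + Z^{2}}$ ($Y{\left(Z \right)} = \frac{1}{\left(Z^{2} + 0\right) + Z} = \frac{1}{Z^{2} + Z} = \frac{1}{Z + Z^{2}}$)
$R = - \frac{9}{2}$ ($R = \left(7 - 12\right) + \frac{1}{1 \left(1 + 1\right)} = -5 + 1 \cdot \frac{1}{2} = -5 + \frac{1}{2} = - \frac{9}{2} \approx -4.5$)
$H{\left(S,V \right)} = \frac{7}{2}$ ($H{\left(S,V \right)} = 35 + 7 \left(- \frac{9}{2}\right) = 35 - \frac{63}{2} = \frac{7}{2}$)
$3700 + H{\left(-26,1 \cdot 1 \right)} = 3700 + \frac{7}{2} = \frac{7407}{2}$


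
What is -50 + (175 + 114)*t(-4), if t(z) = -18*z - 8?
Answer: 18446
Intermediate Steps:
t(z) = -8 - 18*z
-50 + (175 + 114)*t(-4) = -50 + (175 + 114)*(-8 - 18*(-4)) = -50 + 289*(-8 + 72) = -50 + 289*64 = -50 + 18496 = 18446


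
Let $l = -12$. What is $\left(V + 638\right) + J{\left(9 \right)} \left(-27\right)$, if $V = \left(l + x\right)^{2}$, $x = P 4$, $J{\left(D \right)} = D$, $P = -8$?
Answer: $2331$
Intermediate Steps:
$x = -32$ ($x = \left(-8\right) 4 = -32$)
$V = 1936$ ($V = \left(-12 - 32\right)^{2} = \left(-44\right)^{2} = 1936$)
$\left(V + 638\right) + J{\left(9 \right)} \left(-27\right) = \left(1936 + 638\right) + 9 \left(-27\right) = 2574 - 243 = 2331$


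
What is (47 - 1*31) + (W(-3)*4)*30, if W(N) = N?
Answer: -344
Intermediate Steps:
(47 - 1*31) + (W(-3)*4)*30 = (47 - 1*31) - 3*4*30 = (47 - 31) - 12*30 = 16 - 360 = -344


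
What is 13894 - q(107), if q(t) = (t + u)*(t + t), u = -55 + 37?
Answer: -5152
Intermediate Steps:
u = -18
q(t) = 2*t*(-18 + t) (q(t) = (t - 18)*(t + t) = (-18 + t)*(2*t) = 2*t*(-18 + t))
13894 - q(107) = 13894 - 2*107*(-18 + 107) = 13894 - 2*107*89 = 13894 - 1*19046 = 13894 - 19046 = -5152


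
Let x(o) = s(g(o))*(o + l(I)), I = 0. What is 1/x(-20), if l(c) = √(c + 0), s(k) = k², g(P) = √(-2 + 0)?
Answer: 1/40 ≈ 0.025000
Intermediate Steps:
g(P) = I*√2 (g(P) = √(-2) = I*√2)
l(c) = √c
x(o) = -2*o (x(o) = (I*√2)²*(o + √0) = -2*(o + 0) = -2*o)
1/x(-20) = 1/(-2*(-20)) = 1/40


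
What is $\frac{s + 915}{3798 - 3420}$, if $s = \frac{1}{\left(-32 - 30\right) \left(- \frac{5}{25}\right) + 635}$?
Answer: $\frac{1480930}{611793} \approx 2.4206$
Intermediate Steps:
$s = \frac{5}{3237}$ ($s = \frac{1}{- 62 \left(\left(-5\right) \frac{1}{25}\right) + 635} = \frac{1}{\left(-62\right) \left(- \frac{1}{5}\right) + 635} = \frac{1}{\frac{62}{5} + 635} = \frac{1}{\frac{3237}{5}} = \frac{5}{3237} \approx 0.0015446$)
$\frac{s + 915}{3798 - 3420} = \frac{\frac{5}{3237} + 915}{3798 - 3420} = \frac{2961860}{3237 \cdot 378} = \frac{2961860}{3237} \cdot \frac{1}{378} = \frac{1480930}{611793}$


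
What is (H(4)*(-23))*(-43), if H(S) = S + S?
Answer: 7912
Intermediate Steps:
H(S) = 2*S
(H(4)*(-23))*(-43) = ((2*4)*(-23))*(-43) = (8*(-23))*(-43) = -184*(-43) = 7912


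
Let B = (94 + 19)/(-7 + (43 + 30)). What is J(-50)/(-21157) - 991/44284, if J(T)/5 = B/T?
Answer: -864558958/38647809255 ≈ -0.022370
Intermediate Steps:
B = 113/66 (B = 113/(-7 + 73) = 113/66 ≈ 1.7121)
J(T) = 565/(66*T) (J(T) = 5*(113/(66*T)) = 565/(66*T))
J(-50)/(-21157) - 991/44284 = ((565/66)/(-50))/(-21157) - 991/44284 = ((565/66)*(-1/50))*(-1/21157) - 991*1/44284 = -113/660*(-1/21157) - 991/44284 = 113/13963620 - 991/44284 = -864558958/38647809255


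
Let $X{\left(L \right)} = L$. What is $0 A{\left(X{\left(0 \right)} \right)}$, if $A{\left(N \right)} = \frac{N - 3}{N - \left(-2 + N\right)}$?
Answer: $0$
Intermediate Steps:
$A{\left(N \right)} = - \frac{3}{2} + \frac{N}{2}$ ($A{\left(N \right)} = \frac{-3 + N}{2} = \left(-3 + N\right) \frac{1}{2} = - \frac{3}{2} + \frac{N}{2}$)
$0 A{\left(X{\left(0 \right)} \right)} = 0 \left(- \frac{3}{2} + \frac{1}{2} \cdot 0\right) = 0 \left(- \frac{3}{2} + 0\right) = 0 \left(- \frac{3}{2}\right) = 0$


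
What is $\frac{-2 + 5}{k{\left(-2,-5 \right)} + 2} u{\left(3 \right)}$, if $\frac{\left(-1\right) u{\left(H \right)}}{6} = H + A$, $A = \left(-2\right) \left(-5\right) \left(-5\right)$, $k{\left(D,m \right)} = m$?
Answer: $-282$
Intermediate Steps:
$A = -50$ ($A = 10 \left(-5\right) = -50$)
$u{\left(H \right)} = 300 - 6 H$ ($u{\left(H \right)} = - 6 \left(H - 50\right) = - 6 \left(-50 + H\right) = 300 - 6 H$)
$\frac{-2 + 5}{k{\left(-2,-5 \right)} + 2} u{\left(3 \right)} = \frac{-2 + 5}{-5 + 2} \left(300 - 18\right) = \frac{1}{-3} \cdot 3 \left(300 - 18\right) = \left(- \frac{1}{3}\right) 3 \cdot 282 = \left(-1\right) 282 = -282$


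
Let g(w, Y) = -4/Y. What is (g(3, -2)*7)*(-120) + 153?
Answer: -1527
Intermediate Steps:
(g(3, -2)*7)*(-120) + 153 = (-4/(-2)*7)*(-120) + 153 = (-4*(-½)*7)*(-120) + 153 = (2*7)*(-120) + 153 = 14*(-120) + 153 = -1680 + 153 = -1527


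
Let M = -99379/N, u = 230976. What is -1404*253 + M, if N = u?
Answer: -82045546291/230976 ≈ -3.5521e+5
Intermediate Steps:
N = 230976
M = -99379/230976 ≈ -0.43026
-1404*253 + M = -1404*253 - 99379/230976 = -355212 - 99379/230976 = -82045546291/230976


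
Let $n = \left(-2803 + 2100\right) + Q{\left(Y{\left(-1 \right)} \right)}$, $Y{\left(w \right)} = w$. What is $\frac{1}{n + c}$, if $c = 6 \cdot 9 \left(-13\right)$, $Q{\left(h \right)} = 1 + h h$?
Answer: $- \frac{1}{1403} \approx -0.00071276$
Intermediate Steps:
$Q{\left(h \right)} = 1 + h^{2}$
$n = -701$ ($n = \left(-2803 + 2100\right) + \left(1 + \left(-1\right)^{2}\right) = -703 + \left(1 + 1\right) = -703 + 2 = -701$)
$c = -702$ ($c = 54 \left(-13\right) = -702$)
$\frac{1}{n + c} = \frac{1}{-701 - 702} = \frac{1}{-1403} = - \frac{1}{1403}$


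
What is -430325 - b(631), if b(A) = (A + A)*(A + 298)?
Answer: -1602723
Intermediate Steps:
b(A) = 2*A*(298 + A) (b(A) = (2*A)*(298 + A) = 2*A*(298 + A))
-430325 - b(631) = -430325 - 2*631*(298 + 631) = -430325 - 2*631*929 = -430325 - 1*1172398 = -430325 - 1172398 = -1602723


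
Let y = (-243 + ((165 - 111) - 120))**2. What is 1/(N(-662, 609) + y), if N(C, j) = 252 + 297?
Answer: 1/96030 ≈ 1.0413e-5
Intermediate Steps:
N(C, j) = 549
y = 95481 (y = (-243 + (54 - 120))**2 = (-243 - 66)**2 = (-309)**2 = 95481)
1/(N(-662, 609) + y) = 1/(549 + 95481) = 1/96030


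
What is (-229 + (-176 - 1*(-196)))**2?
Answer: 43681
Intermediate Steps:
(-229 + (-176 - 1*(-196)))**2 = (-229 + (-176 + 196))**2 = (-229 + 20)**2 = (-209)**2 = 43681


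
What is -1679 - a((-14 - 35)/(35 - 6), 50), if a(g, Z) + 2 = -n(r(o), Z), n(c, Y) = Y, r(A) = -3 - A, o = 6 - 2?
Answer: -1627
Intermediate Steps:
o = 4
a(g, Z) = -2 - Z
-1679 - a((-14 - 35)/(35 - 6), 50) = -1679 - (-2 - 1*50) = -1679 - (-2 - 50) = -1679 - 1*(-52) = -1679 + 52 = -1627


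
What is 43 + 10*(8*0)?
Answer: 43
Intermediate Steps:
43 + 10*(8*0) = 43 + 10*0 = 43 + 0 = 43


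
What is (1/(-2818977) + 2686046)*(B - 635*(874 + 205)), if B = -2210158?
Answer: -21923101710166260943/2818977 ≈ -7.7770e+12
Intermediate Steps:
(1/(-2818977) + 2686046)*(B - 635*(874 + 205)) = (1/(-2818977) + 2686046)*(-2210158 - 635*(874 + 205)) = (-1/2818977 + 2686046)*(-2210158 - 635*1079) = 7571901894941*(-2210158 - 685165)/2818977 = (7571901894941/2818977)*(-2895323) = -21923101710166260943/2818977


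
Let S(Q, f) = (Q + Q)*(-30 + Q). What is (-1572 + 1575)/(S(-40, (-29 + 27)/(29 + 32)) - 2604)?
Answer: 3/2996 ≈ 0.0010013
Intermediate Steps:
S(Q, f) = 2*Q*(-30 + Q) (S(Q, f) = (2*Q)*(-30 + Q) = 2*Q*(-30 + Q))
(-1572 + 1575)/(S(-40, (-29 + 27)/(29 + 32)) - 2604) = (-1572 + 1575)/(2*(-40)*(-30 - 40) - 2604) = 3/(2*(-40)*(-70) - 2604) = 3/(5600 - 2604) = 3/2996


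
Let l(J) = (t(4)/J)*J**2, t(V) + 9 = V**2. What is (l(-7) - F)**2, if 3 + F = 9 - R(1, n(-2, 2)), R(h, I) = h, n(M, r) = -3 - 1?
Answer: 2916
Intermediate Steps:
t(V) = -9 + V**2
n(M, r) = -4
l(J) = 7*J (l(J) = ((-9 + 4**2)/J)*J**2 = ((-9 + 16)/J)*J**2 = (7/J)*J**2 = 7*J)
F = 5 (F = -3 + (9 - 1*1) = -3 + (9 - 1) = -3 + 8 = 5)
(l(-7) - F)**2 = (7*(-7) - 1*5)**2 = (-49 - 5)**2 = (-54)**2 = 2916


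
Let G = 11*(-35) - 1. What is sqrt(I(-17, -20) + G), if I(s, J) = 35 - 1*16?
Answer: I*sqrt(367) ≈ 19.157*I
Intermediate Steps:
I(s, J) = 19 (I(s, J) = 35 - 16 = 19)
G = -386 (G = -385 - 1 = -386)
sqrt(I(-17, -20) + G) = sqrt(19 - 386) = sqrt(-367) = I*sqrt(367)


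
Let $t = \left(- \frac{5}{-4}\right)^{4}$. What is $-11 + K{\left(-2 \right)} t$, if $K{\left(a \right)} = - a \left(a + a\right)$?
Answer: $- \frac{977}{32} \approx -30.531$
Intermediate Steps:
$K{\left(a \right)} = - 2 a^{2}$ ($K{\left(a \right)} = - a 2 a = - 2 a^{2}$)
$t = \frac{625}{256}$ ($t = \left(\left(-5\right) \left(- \frac{1}{4}\right)\right)^{4} = \left(\frac{5}{4}\right)^{4} = \frac{625}{256} \approx 2.4414$)
$-11 + K{\left(-2 \right)} t = -11 + - 2 \left(-2\right)^{2} \cdot \frac{625}{256} = -11 + \left(-2\right) 4 \cdot \frac{625}{256} = -11 - \frac{625}{32} = - \frac{977}{32}$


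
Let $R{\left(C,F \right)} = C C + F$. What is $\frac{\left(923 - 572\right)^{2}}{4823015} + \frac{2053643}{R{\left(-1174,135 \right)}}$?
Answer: $\frac{10074572607256}{6648096929165} \approx 1.5154$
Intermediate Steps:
$R{\left(C,F \right)} = F + C^{2}$ ($R{\left(C,F \right)} = C^{2} + F = F + C^{2}$)
$\frac{\left(923 - 572\right)^{2}}{4823015} + \frac{2053643}{R{\left(-1174,135 \right)}} = \frac{\left(923 - 572\right)^{2}}{4823015} + \frac{2053643}{135 + \left(-1174\right)^{2}} = 351^{2} \cdot \frac{1}{4823015} + \frac{2053643}{135 + 1378276} = 123201 \cdot \frac{1}{4823015} + \frac{2053643}{1378411} = \frac{123201}{4823015} + 2053643 \cdot \frac{1}{1378411} = \frac{123201}{4823015} + \frac{2053643}{1378411} = \frac{10074572607256}{6648096929165}$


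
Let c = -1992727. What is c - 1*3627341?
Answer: -5620068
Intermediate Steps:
c - 1*3627341 = -1992727 - 1*3627341 = -1992727 - 3627341 = -5620068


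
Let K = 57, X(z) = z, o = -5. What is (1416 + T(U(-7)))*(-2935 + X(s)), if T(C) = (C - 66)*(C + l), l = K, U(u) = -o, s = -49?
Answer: 7060144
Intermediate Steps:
U(u) = 5 (U(u) = -1*(-5) = 5)
l = 57
T(C) = (-66 + C)*(57 + C) (T(C) = (C - 66)*(C + 57) = (-66 + C)*(57 + C))
(1416 + T(U(-7)))*(-2935 + X(s)) = (1416 + (-3762 + 5² - 9*5))*(-2935 - 49) = (1416 + (-3762 + 25 - 45))*(-2984) = (1416 - 3782)*(-2984) = -2366*(-2984) = 7060144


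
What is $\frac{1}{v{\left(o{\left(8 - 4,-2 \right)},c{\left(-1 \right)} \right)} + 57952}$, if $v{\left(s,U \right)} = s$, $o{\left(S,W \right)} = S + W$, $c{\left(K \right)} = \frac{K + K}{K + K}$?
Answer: $\frac{1}{57954} \approx 1.7255 \cdot 10^{-5}$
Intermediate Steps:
$c{\left(K \right)} = 1$ ($c{\left(K \right)} = \frac{2 K}{2 K} = 2 K \frac{1}{2 K} = 1$)
$\frac{1}{v{\left(o{\left(8 - 4,-2 \right)},c{\left(-1 \right)} \right)} + 57952} = \frac{1}{\left(\left(8 - 4\right) - 2\right) + 57952} = \frac{1}{\left(4 - 2\right) + 57952} = \frac{1}{2 + 57952} = \frac{1}{57954}$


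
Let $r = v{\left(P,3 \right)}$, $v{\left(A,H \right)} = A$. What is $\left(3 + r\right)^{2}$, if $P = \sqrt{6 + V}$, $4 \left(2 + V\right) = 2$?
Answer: $\frac{27}{2} + 9 \sqrt{2} \approx 26.228$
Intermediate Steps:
$V = - \frac{3}{2}$ ($V = -2 + \frac{1}{4} \cdot 2 = -2 + \frac{1}{2} = - \frac{3}{2} \approx -1.5$)
$P = \frac{3 \sqrt{2}}{2}$ ($P = \sqrt{6 - \frac{3}{2}} = \sqrt{\frac{9}{2}} = \frac{3 \sqrt{2}}{2} \approx 2.1213$)
$r = \frac{3 \sqrt{2}}{2} \approx 2.1213$
$\left(3 + r\right)^{2} = \left(3 + \frac{3 \sqrt{2}}{2}\right)^{2}$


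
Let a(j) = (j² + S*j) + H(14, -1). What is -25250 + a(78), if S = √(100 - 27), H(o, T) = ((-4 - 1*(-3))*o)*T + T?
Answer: -19153 + 78*√73 ≈ -18487.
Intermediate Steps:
H(o, T) = T - T*o (H(o, T) = ((-4 + 3)*o)*T + T = (-o)*T + T = -T*o + T = T - T*o)
S = √73 ≈ 8.5440
a(j) = 13 + j² + j*√73 (a(j) = (j² + √73*j) - (1 - 1*14) = (j² + j*√73) - (1 - 14) = (j² + j*√73) - 1*(-13) = (j² + j*√73) + 13 = 13 + j² + j*√73)
-25250 + a(78) = -25250 + (13 + 78² + 78*√73) = -25250 + (13 + 6084 + 78*√73) = -25250 + (6097 + 78*√73) = -19153 + 78*√73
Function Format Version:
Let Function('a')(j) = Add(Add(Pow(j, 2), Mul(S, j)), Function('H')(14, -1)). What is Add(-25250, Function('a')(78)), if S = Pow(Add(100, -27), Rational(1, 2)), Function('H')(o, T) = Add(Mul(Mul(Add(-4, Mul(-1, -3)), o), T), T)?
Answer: Add(-19153, Mul(78, Pow(73, Rational(1, 2)))) ≈ -18487.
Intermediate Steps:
Function('H')(o, T) = Add(T, Mul(-1, T, o)) (Function('H')(o, T) = Add(Mul(Mul(Add(-4, 3), o), T), T) = Add(Mul(Mul(-1, o), T), T) = Add(Mul(-1, T, o), T) = Add(T, Mul(-1, T, o)))
S = Pow(73, Rational(1, 2)) ≈ 8.5440
Function('a')(j) = Add(13, Pow(j, 2), Mul(j, Pow(73, Rational(1, 2)))) (Function('a')(j) = Add(Add(Pow(j, 2), Mul(Pow(73, Rational(1, 2)), j)), Mul(-1, Add(1, Mul(-1, 14)))) = Add(Add(Pow(j, 2), Mul(j, Pow(73, Rational(1, 2)))), Mul(-1, Add(1, -14))) = Add(Add(Pow(j, 2), Mul(j, Pow(73, Rational(1, 2)))), Mul(-1, -13)) = Add(Add(Pow(j, 2), Mul(j, Pow(73, Rational(1, 2)))), 13) = Add(13, Pow(j, 2), Mul(j, Pow(73, Rational(1, 2)))))
Add(-25250, Function('a')(78)) = Add(-25250, Add(13, Pow(78, 2), Mul(78, Pow(73, Rational(1, 2))))) = Add(-25250, Add(13, 6084, Mul(78, Pow(73, Rational(1, 2))))) = Add(-25250, Add(6097, Mul(78, Pow(73, Rational(1, 2))))) = Add(-19153, Mul(78, Pow(73, Rational(1, 2))))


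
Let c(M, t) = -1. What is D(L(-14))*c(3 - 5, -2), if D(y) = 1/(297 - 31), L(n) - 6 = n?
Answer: -1/266 ≈ -0.0037594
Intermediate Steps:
L(n) = 6 + n
D(y) = 1/266
D(L(-14))*c(3 - 5, -2) = (1/266)*(-1) = -1/266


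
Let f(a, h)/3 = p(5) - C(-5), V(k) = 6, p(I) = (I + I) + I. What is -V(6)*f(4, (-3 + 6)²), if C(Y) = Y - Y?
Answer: -270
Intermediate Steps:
p(I) = 3*I (p(I) = 2*I + I = 3*I)
C(Y) = 0
f(a, h) = 45 (f(a, h) = 3*(3*5 - 1*0) = 3*(15 + 0) = 3*15 = 45)
-V(6)*f(4, (-3 + 6)²) = -6*45 = -1*270 = -270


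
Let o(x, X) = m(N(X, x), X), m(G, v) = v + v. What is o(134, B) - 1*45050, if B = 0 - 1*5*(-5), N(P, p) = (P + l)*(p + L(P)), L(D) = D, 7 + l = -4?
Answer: -45000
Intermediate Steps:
l = -11 (l = -7 - 4 = -11)
N(P, p) = (-11 + P)*(P + p) (N(P, p) = (P - 11)*(p + P) = (-11 + P)*(P + p))
B = 25 (B = 0 - 5*(-5) = 0 + 25 = 25)
m(G, v) = 2*v
o(x, X) = 2*X
o(134, B) - 1*45050 = 2*25 - 1*45050 = 50 - 45050 = -45000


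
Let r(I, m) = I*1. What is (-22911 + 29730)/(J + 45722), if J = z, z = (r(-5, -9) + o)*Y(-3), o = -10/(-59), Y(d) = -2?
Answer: 402321/2698168 ≈ 0.14911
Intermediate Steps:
r(I, m) = I
o = 10/59 (o = -10*(-1/59) = 10/59 ≈ 0.16949)
z = 570/59 (z = (-5 + 10/59)*(-2) = -285/59*(-2) = 570/59 ≈ 9.6610)
J = 570/59 ≈ 9.6610
(-22911 + 29730)/(J + 45722) = (-22911 + 29730)/(570/59 + 45722) = 6819/(2698168/59) = 6819*(59/2698168) = 402321/2698168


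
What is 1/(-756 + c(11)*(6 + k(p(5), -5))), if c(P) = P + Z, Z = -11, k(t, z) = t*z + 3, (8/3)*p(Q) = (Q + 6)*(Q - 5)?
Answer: -1/756 ≈ -0.0013228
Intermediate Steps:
p(Q) = 3*(-5 + Q)*(6 + Q)/8 (p(Q) = 3*((Q + 6)*(Q - 5))/8 = 3*((6 + Q)*(-5 + Q))/8 = 3*((-5 + Q)*(6 + Q))/8 = 3*(-5 + Q)*(6 + Q)/8)
k(t, z) = 3 + t*z
c(P) = -11 + P (c(P) = P - 11 = -11 + P)
1/(-756 + c(11)*(6 + k(p(5), -5))) = 1/(-756 + (-11 + 11)*(6 + (3 + (-45/4 + (3/8)*5 + (3/8)*5²)*(-5)))) = 1/(-756 + 0*(6 + (3 + (-45/4 + 15/8 + (3/8)*25)*(-5)))) = 1/(-756 + 0*(6 + (3 + (-45/4 + 15/8 + 75/8)*(-5)))) = 1/(-756 + 0*(6 + (3 + 0*(-5)))) = 1/(-756 + 0*(6 + (3 + 0))) = 1/(-756 + 0*(6 + 3)) = 1/(-756 + 0*9) = 1/(-756 + 0) = 1/(-756) = -1/756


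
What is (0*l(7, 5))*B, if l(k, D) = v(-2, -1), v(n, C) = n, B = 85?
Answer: 0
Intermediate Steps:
l(k, D) = -2
(0*l(7, 5))*B = (0*(-2))*85 = 0*85 = 0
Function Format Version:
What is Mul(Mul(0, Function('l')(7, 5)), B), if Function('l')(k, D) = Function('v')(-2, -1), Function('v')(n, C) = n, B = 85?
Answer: 0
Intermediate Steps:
Function('l')(k, D) = -2
Mul(Mul(0, Function('l')(7, 5)), B) = Mul(Mul(0, -2), 85) = Mul(0, 85) = 0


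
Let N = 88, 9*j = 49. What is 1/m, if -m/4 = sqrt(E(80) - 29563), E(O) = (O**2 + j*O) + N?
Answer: 3*I*sqrt(203755)/815020 ≈ 0.0016615*I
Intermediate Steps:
j = 49/9 (j = (1/9)*49 = 49/9 ≈ 5.4444)
E(O) = 88 + O**2 + 49*O/9 (E(O) = (O**2 + 49*O/9) + 88 = 88 + O**2 + 49*O/9)
m = -4*I*sqrt(203755)/3 (m = -4*sqrt((88 + 80**2 + (49/9)*80) - 29563) = -4*sqrt((88 + 6400 + 3920/9) - 29563) = -4*sqrt(62312/9 - 29563) = -4*I*sqrt(203755)/3 ≈ -601.86*I)
1/m = 1/(-4*I*sqrt(203755)/3) = 3*I*sqrt(203755)/815020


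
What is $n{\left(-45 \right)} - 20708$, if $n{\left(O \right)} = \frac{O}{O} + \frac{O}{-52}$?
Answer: $- \frac{1076719}{52} \approx -20706.0$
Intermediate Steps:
$n{\left(O \right)} = 1 - \frac{O}{52}$ ($n{\left(O \right)} = 1 + O \left(- \frac{1}{52}\right) = 1 - \frac{O}{52}$)
$n{\left(-45 \right)} - 20708 = \left(1 - - \frac{45}{52}\right) - 20708 = \left(1 + \frac{45}{52}\right) - 20708 = \frac{97}{52} - 20708 = - \frac{1076719}{52}$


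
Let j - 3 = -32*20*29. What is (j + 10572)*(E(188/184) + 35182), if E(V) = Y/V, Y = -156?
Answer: -13146328330/47 ≈ -2.7971e+8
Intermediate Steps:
E(V) = -156/V
j = -18557 (j = 3 - 32*20*29 = 3 - 640*29 = 3 - 18560 = -18557)
(j + 10572)*(E(188/184) + 35182) = (-18557 + 10572)*(-156/(188/184) + 35182) = -7985*(-156/(188*(1/184)) + 35182) = -7985*(-156/47/46 + 35182) = -7985*(-156*46/47 + 35182) = -7985*(-7176/47 + 35182) = -7985*1646378/47 = -13146328330/47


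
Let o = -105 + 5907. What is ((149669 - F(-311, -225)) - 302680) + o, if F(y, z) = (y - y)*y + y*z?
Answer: -217184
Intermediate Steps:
F(y, z) = y*z (F(y, z) = 0*y + y*z = 0 + y*z = y*z)
o = 5802
((149669 - F(-311, -225)) - 302680) + o = ((149669 - (-311)*(-225)) - 302680) + 5802 = ((149669 - 1*69975) - 302680) + 5802 = ((149669 - 69975) - 302680) + 5802 = (79694 - 302680) + 5802 = -222986 + 5802 = -217184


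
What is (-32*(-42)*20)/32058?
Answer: 4480/5343 ≈ 0.83848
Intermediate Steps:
(-32*(-42)*20)/32058 = (1344*20)*(1/32058) = 26880*(1/32058) = 4480/5343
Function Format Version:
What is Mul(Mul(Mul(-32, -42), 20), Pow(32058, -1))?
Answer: Rational(4480, 5343) ≈ 0.83848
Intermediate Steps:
Mul(Mul(Mul(-32, -42), 20), Pow(32058, -1)) = Mul(Mul(1344, 20), Rational(1, 32058)) = Mul(26880, Rational(1, 32058)) = Rational(4480, 5343)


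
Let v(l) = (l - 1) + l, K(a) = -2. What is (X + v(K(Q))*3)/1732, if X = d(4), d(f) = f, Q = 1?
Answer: -11/1732 ≈ -0.0063510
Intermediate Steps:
X = 4
v(l) = -1 + 2*l (v(l) = (-1 + l) + l = -1 + 2*l)
(X + v(K(Q))*3)/1732 = (4 + (-1 + 2*(-2))*3)/1732 = (4 + (-1 - 4)*3)*(1/1732) = (4 - 5*3)*(1/1732) = (4 - 15)*(1/1732) = -11*1/1732 = -11/1732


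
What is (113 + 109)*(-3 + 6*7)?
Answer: 8658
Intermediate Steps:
(113 + 109)*(-3 + 6*7) = 222*(-3 + 42) = 222*39 = 8658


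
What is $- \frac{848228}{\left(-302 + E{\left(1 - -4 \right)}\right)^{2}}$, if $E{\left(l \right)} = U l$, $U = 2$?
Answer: $- \frac{212057}{21316} \approx -9.9483$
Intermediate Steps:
$E{\left(l \right)} = 2 l$
$- \frac{848228}{\left(-302 + E{\left(1 - -4 \right)}\right)^{2}} = - \frac{848228}{\left(-302 + 2 \left(1 - -4\right)\right)^{2}} = - \frac{848228}{\left(-302 + 2 \left(1 + 4\right)\right)^{2}} = - \frac{848228}{\left(-302 + 2 \cdot 5\right)^{2}} = - \frac{848228}{\left(-302 + 10\right)^{2}} = - \frac{848228}{\left(-292\right)^{2}} = - \frac{848228}{85264} = \left(-848228\right) \frac{1}{85264} = - \frac{212057}{21316}$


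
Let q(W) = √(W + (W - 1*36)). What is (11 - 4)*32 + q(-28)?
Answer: 224 + 2*I*√23 ≈ 224.0 + 9.5917*I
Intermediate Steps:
q(W) = √(-36 + 2*W) (q(W) = √(W + (W - 36)) = √(W + (-36 + W)) = √(-36 + 2*W))
(11 - 4)*32 + q(-28) = (11 - 4)*32 + √(-36 + 2*(-28)) = 7*32 + √(-36 - 56) = 224 + √(-92) = 224 + 2*I*√23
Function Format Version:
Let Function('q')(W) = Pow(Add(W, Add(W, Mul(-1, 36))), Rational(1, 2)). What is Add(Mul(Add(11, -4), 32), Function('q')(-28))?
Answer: Add(224, Mul(2, I, Pow(23, Rational(1, 2)))) ≈ Add(224.00, Mul(9.5917, I))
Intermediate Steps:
Function('q')(W) = Pow(Add(-36, Mul(2, W)), Rational(1, 2)) (Function('q')(W) = Pow(Add(W, Add(W, -36)), Rational(1, 2)) = Pow(Add(W, Add(-36, W)), Rational(1, 2)) = Pow(Add(-36, Mul(2, W)), Rational(1, 2)))
Add(Mul(Add(11, -4), 32), Function('q')(-28)) = Add(Mul(Add(11, -4), 32), Pow(Add(-36, Mul(2, -28)), Rational(1, 2))) = Add(Mul(7, 32), Pow(Add(-36, -56), Rational(1, 2))) = Add(224, Pow(-92, Rational(1, 2))) = Add(224, Mul(2, I, Pow(23, Rational(1, 2))))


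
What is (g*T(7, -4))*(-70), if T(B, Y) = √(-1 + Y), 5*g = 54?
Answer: -756*I*√5 ≈ -1690.5*I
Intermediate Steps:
g = 54/5 (g = (⅕)*54 = 54/5 ≈ 10.800)
(g*T(7, -4))*(-70) = (54*√(-1 - 4)/5)*(-70) = (54*√(-5)/5)*(-70) = (54*(I*√5)/5)*(-70) = (54*I*√5/5)*(-70) = -756*I*√5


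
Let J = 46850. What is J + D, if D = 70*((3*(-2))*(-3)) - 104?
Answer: 48006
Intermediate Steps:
D = 1156 (D = 70*(-6*(-3)) - 104 = 70*18 - 104 = 1260 - 104 = 1156)
J + D = 46850 + 1156 = 48006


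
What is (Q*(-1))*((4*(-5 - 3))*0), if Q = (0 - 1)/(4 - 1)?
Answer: 0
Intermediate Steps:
Q = -1/3 ≈ -0.33333
(Q*(-1))*((4*(-5 - 3))*0) = (-1/3*(-1))*((4*(-5 - 3))*0) = ((4*(-8))*0)/3 = (-32*0)/3 = (1/3)*0 = 0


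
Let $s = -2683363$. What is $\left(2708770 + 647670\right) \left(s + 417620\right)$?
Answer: $-7604830434920$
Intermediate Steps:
$\left(2708770 + 647670\right) \left(s + 417620\right) = \left(2708770 + 647670\right) \left(-2683363 + 417620\right) = 3356440 \left(-2265743\right) = -7604830434920$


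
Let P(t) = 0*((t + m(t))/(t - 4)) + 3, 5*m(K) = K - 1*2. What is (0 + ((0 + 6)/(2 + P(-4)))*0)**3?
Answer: 0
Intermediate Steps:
m(K) = -2/5 + K/5 (m(K) = (K - 1*2)/5 = (K - 2)/5 = (-2 + K)/5 = -2/5 + K/5)
P(t) = 3 (P(t) = 0*((t + (-2/5 + t/5))/(t - 4)) + 3 = 0*((-2/5 + 6*t/5)/(-4 + t)) + 3 = 0 + 3 = 3)
(0 + ((0 + 6)/(2 + P(-4)))*0)**3 = (0 + ((0 + 6)/(2 + 3))*0)**3 = (0 + (6/5)*0)**3 = (0 + 0)**3 = 0**3 = 0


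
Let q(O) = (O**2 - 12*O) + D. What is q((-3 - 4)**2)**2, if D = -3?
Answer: 3276100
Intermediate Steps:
q(O) = -3 + O**2 - 12*O (q(O) = (O**2 - 12*O) - 3 = -3 + O**2 - 12*O)
q((-3 - 4)**2)**2 = (-3 + ((-3 - 4)**2)**2 - 12*(-3 - 4)**2)**2 = (-3 + ((-7)**2)**2 - 12*(-7)**2)**2 = (-3 + 49**2 - 12*49)**2 = (-3 + 2401 - 588)**2 = 1810**2 = 3276100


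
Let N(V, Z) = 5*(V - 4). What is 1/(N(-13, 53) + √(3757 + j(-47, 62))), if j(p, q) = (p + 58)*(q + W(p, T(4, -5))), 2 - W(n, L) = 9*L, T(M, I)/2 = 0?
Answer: -85/2764 - √4461/2764 ≈ -0.054917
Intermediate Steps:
T(M, I) = 0 (T(M, I) = 2*0 = 0)
W(n, L) = 2 - 9*L
j(p, q) = (2 + q)*(58 + p) (j(p, q) = (p + 58)*(q + (2 - 9*0)) = (58 + p)*(q + (2 + 0)) = (58 + p)*(q + 2) = (58 + p)*(2 + q) = (2 + q)*(58 + p))
N(V, Z) = -20 + 5*V (N(V, Z) = 5*(-4 + V) = -20 + 5*V)
1/(N(-13, 53) + √(3757 + j(-47, 62))) = 1/((-20 + 5*(-13)) + √(3757 + (116 + 2*(-47) + 58*62 - 47*62))) = 1/((-20 - 65) + √(3757 + (116 - 94 + 3596 - 2914))) = 1/(-85 + √(3757 + 704)) = 1/(-85 + √4461)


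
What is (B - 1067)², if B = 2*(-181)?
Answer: 2042041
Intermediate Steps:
B = -362
(B - 1067)² = (-362 - 1067)² = (-1429)² = 2042041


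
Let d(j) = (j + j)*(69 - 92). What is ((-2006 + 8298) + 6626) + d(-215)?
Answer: 22808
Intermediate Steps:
d(j) = -46*j (d(j) = (2*j)*(-23) = -46*j)
((-2006 + 8298) + 6626) + d(-215) = ((-2006 + 8298) + 6626) - 46*(-215) = (6292 + 6626) + 9890 = 12918 + 9890 = 22808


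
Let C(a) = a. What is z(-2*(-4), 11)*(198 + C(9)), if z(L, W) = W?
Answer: 2277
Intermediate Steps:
z(-2*(-4), 11)*(198 + C(9)) = 11*(198 + 9) = 11*207 = 2277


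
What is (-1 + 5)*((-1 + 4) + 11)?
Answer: 56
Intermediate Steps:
(-1 + 5)*((-1 + 4) + 11) = 4*(3 + 11) = 4*14 = 56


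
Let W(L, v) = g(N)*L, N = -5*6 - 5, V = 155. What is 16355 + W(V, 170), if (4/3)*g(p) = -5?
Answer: 63095/4 ≈ 15774.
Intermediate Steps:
N = -35 (N = -30 - 5 = -35)
g(p) = -15/4 (g(p) = (¾)*(-5) = -15/4)
W(L, v) = -15*L/4
16355 + W(V, 170) = 16355 - 15/4*155 = 16355 - 2325/4 = 63095/4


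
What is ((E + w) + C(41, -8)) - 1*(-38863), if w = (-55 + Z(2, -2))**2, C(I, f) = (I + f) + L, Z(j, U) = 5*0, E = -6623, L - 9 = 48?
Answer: 35355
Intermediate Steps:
L = 57 (L = 9 + 48 = 57)
Z(j, U) = 0
C(I, f) = 57 + I + f (C(I, f) = (I + f) + 57 = 57 + I + f)
w = 3025 (w = (-55 + 0)**2 = (-55)**2 = 3025)
((E + w) + C(41, -8)) - 1*(-38863) = ((-6623 + 3025) + (57 + 41 - 8)) - 1*(-38863) = (-3598 + 90) + 38863 = -3508 + 38863 = 35355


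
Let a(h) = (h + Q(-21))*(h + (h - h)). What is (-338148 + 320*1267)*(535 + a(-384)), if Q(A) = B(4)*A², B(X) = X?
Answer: -35623375420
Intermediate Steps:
Q(A) = 4*A²
a(h) = h*(1764 + h) (a(h) = (h + 4*(-21)²)*(h + (h - h)) = (h + 4*441)*(h + 0) = (h + 1764)*h = (1764 + h)*h = h*(1764 + h))
(-338148 + 320*1267)*(535 + a(-384)) = (-338148 + 320*1267)*(535 - 384*(1764 - 384)) = (-338148 + 405440)*(535 - 384*1380) = 67292*(535 - 529920) = 67292*(-529385) = -35623375420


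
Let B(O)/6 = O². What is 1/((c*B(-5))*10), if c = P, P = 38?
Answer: 1/57000 ≈ 1.7544e-5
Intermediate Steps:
c = 38
B(O) = 6*O²
1/((c*B(-5))*10) = 1/((38*(6*(-5)²))*10) = 1/((38*(6*25))*10) = 1/((38*150)*10) = 1/(5700*10) = 1/57000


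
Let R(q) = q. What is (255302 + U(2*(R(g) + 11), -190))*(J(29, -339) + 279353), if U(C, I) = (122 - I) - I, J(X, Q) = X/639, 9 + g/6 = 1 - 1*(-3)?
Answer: 15220900427728/213 ≈ 7.1460e+10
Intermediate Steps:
g = -30 (g = -54 + 6*(1 - 1*(-3)) = -54 + 6*(1 + 3) = -54 + 6*4 = -54 + 24 = -30)
J(X, Q) = X/639 (J(X, Q) = X*(1/639) = X/639)
U(C, I) = 122 - 2*I
(255302 + U(2*(R(g) + 11), -190))*(J(29, -339) + 279353) = (255302 + (122 - 2*(-190)))*((1/639)*29 + 279353) = (255302 + (122 + 380))*(29/639 + 279353) = (255302 + 502)*(178506596/639) = 255804*(178506596/639) = 15220900427728/213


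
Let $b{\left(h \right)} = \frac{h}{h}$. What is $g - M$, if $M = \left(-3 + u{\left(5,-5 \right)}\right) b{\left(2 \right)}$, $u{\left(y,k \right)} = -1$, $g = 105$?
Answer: $109$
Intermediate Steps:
$b{\left(h \right)} = 1$
$M = -4$ ($M = \left(-3 - 1\right) 1 = \left(-4\right) 1 = -4$)
$g - M = 105 - -4 = 105 + 4 = 109$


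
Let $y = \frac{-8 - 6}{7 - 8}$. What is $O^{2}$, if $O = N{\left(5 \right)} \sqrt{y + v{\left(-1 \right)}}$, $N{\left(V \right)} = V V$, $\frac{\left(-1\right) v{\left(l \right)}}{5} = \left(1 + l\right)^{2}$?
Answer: $8750$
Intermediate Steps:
$y = 14$ ($y = - \frac{14}{-1} = \left(-14\right) \left(-1\right) = 14$)
$v{\left(l \right)} = - 5 \left(1 + l\right)^{2}$
$N{\left(V \right)} = V^{2}$
$O = 25 \sqrt{14}$ ($O = 5^{2} \sqrt{14 - 5 \left(1 - 1\right)^{2}} = 25 \sqrt{14 - 5 \cdot 0^{2}} = 25 \sqrt{14 - 0} = 25 \sqrt{14 + 0} = 25 \sqrt{14} \approx 93.541$)
$O^{2} = \left(25 \sqrt{14}\right)^{2} = 8750$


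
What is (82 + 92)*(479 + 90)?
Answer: 99006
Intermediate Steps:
(82 + 92)*(479 + 90) = 174*569 = 99006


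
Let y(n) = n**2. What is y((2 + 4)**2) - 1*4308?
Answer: -3012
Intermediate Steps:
y((2 + 4)**2) - 1*4308 = ((2 + 4)**2)**2 - 1*4308 = (6**2)**2 - 4308 = 36**2 - 4308 = 1296 - 4308 = -3012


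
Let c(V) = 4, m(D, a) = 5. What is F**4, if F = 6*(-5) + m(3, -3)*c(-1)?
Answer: 10000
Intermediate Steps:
F = -10 (F = 6*(-5) + 5*4 = -30 + 20 = -10)
F**4 = (-10)**4 = 10000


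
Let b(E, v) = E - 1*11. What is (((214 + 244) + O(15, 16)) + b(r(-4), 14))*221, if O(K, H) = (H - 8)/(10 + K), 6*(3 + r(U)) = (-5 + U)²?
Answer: 5058911/50 ≈ 1.0118e+5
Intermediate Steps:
r(U) = -3 + (-5 + U)²/6
O(K, H) = (-8 + H)/(10 + K)
b(E, v) = -11 + E (b(E, v) = E - 11 = -11 + E)
(((214 + 244) + O(15, 16)) + b(r(-4), 14))*221 = (((214 + 244) + (-8 + 16)/(10 + 15)) + (-11 + (-3 + (-5 - 4)²/6)))*221 = ((458 + 8/25) + (-11 + (-3 + (⅙)*(-9)²)))*221 = ((458 + (1/25)*8) + (-11 + (-3 + (⅙)*81)))*221 = ((458 + 8/25) + (-11 + (-3 + 27/2)))*221 = (11458/25 + (-11 + 21/2))*221 = (11458/25 - ½)*221 = (22891/50)*221 = 5058911/50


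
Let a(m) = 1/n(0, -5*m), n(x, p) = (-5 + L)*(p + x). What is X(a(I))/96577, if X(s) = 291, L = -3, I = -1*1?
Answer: 291/96577 ≈ 0.0030131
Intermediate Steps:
I = -1
n(x, p) = -8*p - 8*x (n(x, p) = (-5 - 3)*(p + x) = -8*(p + x) = -8*p - 8*x)
a(m) = 1/(40*m) (a(m) = 1/(-(-40)*m - 8*0) = 1/(40*m + 0) = 1/(40*m))
X(a(I))/96577 = 291/96577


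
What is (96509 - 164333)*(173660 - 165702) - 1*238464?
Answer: -539981856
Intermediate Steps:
(96509 - 164333)*(173660 - 165702) - 1*238464 = -67824*7958 - 238464 = -539743392 - 238464 = -539981856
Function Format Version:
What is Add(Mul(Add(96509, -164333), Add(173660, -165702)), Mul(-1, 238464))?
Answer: -539981856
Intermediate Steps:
Add(Mul(Add(96509, -164333), Add(173660, -165702)), Mul(-1, 238464)) = Add(Mul(-67824, 7958), -238464) = Add(-539743392, -238464) = -539981856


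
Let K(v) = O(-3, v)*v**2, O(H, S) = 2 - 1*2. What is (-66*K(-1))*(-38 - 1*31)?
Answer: 0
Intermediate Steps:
O(H, S) = 0 (O(H, S) = 2 - 2 = 0)
K(v) = 0 (K(v) = 0*v**2 = 0)
(-66*K(-1))*(-38 - 1*31) = (-66*0)*(-38 - 1*31) = 0*(-38 - 31) = 0*(-69) = 0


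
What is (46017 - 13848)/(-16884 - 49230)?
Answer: -10723/22038 ≈ -0.48657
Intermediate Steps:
(46017 - 13848)/(-16884 - 49230) = 32169/(-66114) = 32169*(-1/66114) = -10723/22038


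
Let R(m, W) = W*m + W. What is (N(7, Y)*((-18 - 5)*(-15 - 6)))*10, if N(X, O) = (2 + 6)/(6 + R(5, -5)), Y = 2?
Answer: -1610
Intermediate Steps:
R(m, W) = W + W*m
N(X, O) = -1/3 (N(X, O) = (2 + 6)/(6 - 5*(1 + 5)) = 8/(6 - 5*6) = 8/(6 - 30) = 8/(-24) = 8*(-1/24) = -1/3)
(N(7, Y)*((-18 - 5)*(-15 - 6)))*10 = -(-18 - 5)*(-15 - 6)/3*10 = -(-23)*(-21)/3*10 = -1/3*483*10 = -161*10 = -1610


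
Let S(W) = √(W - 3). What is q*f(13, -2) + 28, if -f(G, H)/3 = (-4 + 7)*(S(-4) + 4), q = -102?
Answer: 3700 + 918*I*√7 ≈ 3700.0 + 2428.8*I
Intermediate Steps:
S(W) = √(-3 + W)
f(G, H) = -36 - 9*I*√7 (f(G, H) = -3*(-4 + 7)*(√(-3 - 4) + 4) = -9*(√(-7) + 4) = -9*(I*√7 + 4) = -9*(4 + I*√7) = -3*(12 + 3*I*√7) = -36 - 9*I*√7)
q*f(13, -2) + 28 = -102*(-36 - 9*I*√7) + 28 = (3672 + 918*I*√7) + 28 = 3700 + 918*I*√7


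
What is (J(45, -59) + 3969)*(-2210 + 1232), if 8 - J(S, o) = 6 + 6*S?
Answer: -3619578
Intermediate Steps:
J(S, o) = 2 - 6*S (J(S, o) = 8 - (6 + 6*S) = 8 + (-6 - 6*S) = 2 - 6*S)
(J(45, -59) + 3969)*(-2210 + 1232) = ((2 - 6*45) + 3969)*(-2210 + 1232) = ((2 - 270) + 3969)*(-978) = (-268 + 3969)*(-978) = 3701*(-978) = -3619578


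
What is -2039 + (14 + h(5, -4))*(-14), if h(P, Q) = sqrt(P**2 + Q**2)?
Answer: -2235 - 14*sqrt(41) ≈ -2324.6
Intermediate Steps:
-2039 + (14 + h(5, -4))*(-14) = -2039 + (14 + sqrt(5**2 + (-4)**2))*(-14) = -2039 + (14 + sqrt(25 + 16))*(-14) = -2039 + (14 + sqrt(41))*(-14) = -2039 + (-196 - 14*sqrt(41)) = -2235 - 14*sqrt(41)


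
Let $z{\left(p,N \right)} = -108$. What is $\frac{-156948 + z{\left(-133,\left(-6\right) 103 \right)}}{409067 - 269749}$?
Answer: $- \frac{78528}{69659} \approx -1.1273$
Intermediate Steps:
$\frac{-156948 + z{\left(-133,\left(-6\right) 103 \right)}}{409067 - 269749} = \frac{-156948 - 108}{409067 - 269749} = - \frac{157056}{139318} = \left(-157056\right) \frac{1}{139318} = - \frac{78528}{69659}$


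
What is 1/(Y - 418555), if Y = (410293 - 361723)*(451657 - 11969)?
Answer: 1/21355227605 ≈ 4.6827e-11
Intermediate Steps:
Y = 21355646160 (Y = 48570*439688 = 21355646160)
1/(Y - 418555) = 1/(21355646160 - 418555) = 1/21355227605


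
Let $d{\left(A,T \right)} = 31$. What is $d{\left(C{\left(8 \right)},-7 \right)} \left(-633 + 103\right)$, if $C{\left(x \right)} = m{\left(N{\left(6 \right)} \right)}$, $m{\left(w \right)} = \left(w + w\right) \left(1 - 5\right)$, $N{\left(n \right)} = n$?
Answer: $-16430$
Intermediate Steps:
$m{\left(w \right)} = - 8 w$ ($m{\left(w \right)} = 2 w \left(-4\right) = - 8 w$)
$C{\left(x \right)} = -48$ ($C{\left(x \right)} = \left(-8\right) 6 = -48$)
$d{\left(C{\left(8 \right)},-7 \right)} \left(-633 + 103\right) = 31 \left(-633 + 103\right) = 31 \left(-530\right) = -16430$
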